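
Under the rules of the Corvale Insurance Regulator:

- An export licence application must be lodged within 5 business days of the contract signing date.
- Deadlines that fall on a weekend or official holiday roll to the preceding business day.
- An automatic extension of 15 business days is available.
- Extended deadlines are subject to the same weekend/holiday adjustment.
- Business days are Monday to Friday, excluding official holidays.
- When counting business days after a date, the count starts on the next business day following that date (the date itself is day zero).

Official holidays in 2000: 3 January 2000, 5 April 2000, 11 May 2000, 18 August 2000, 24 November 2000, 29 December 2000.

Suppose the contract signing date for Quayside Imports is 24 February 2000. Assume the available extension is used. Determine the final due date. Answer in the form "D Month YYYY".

5 business days after 24 February 2000, excluding weekends and holidays, is 2 March 2000.
Since 2 March 2000 is a Thursday and not a holiday, the date is unchanged.
The 15-business-day extension runs from 2 March 2000 to 23 March 2000.
23 March 2000 falls on a Thursday, which is a business day, so no adjustment is needed.
So the filing is due 23 March 2000.

23 March 2000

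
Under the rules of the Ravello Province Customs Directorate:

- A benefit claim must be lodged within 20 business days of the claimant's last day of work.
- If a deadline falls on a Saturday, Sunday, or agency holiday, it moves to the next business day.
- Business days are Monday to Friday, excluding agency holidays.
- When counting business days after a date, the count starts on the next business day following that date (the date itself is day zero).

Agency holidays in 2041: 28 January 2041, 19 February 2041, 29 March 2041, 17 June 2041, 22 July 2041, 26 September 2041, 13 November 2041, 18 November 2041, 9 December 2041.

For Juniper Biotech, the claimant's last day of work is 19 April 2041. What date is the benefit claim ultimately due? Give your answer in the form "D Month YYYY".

17 May 2041

Starting the day after 19 April 2041 and counting 20 business days lands on 17 May 2041.
Since 17 May 2041 is a Friday and not a holiday, the date is unchanged.
Deadline: 17 May 2041.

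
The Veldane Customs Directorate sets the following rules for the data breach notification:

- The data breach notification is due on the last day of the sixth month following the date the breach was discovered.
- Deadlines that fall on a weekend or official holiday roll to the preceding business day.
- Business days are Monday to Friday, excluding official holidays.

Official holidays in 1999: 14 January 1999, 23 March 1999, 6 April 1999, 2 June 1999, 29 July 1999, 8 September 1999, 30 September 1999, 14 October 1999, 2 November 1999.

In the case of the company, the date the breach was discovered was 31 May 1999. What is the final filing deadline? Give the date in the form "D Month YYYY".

6 months after 31 May 1999 is November 1999; that month ends on 30 November 1999.
30 November 1999 (Tuesday) is already a business day.
So the filing is due 30 November 1999.

30 November 1999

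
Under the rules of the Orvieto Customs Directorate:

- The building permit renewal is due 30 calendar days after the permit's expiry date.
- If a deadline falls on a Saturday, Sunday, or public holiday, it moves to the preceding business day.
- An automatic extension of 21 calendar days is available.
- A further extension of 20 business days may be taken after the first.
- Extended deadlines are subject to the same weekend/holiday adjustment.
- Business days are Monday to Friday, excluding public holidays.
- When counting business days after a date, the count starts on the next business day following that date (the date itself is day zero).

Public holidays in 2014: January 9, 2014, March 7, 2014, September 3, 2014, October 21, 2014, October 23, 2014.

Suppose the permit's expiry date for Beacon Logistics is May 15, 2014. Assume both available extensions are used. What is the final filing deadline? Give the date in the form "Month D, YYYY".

August 1, 2014

30 calendar days after May 15, 2014 is June 14, 2014.
Because June 14, 2014 is a Saturday, the deadline becomes June 13, 2014 (Friday).
Add the 21 calendar-day extension to June 13, 2014: July 4, 2014.
Since July 4, 2014 is a Friday and not a holiday, the date is unchanged.
Counting 20 further business days from July 4, 2014 reaches August 1, 2014.
August 1, 2014 (Friday) is already a business day.
So the filing is due August 1, 2014.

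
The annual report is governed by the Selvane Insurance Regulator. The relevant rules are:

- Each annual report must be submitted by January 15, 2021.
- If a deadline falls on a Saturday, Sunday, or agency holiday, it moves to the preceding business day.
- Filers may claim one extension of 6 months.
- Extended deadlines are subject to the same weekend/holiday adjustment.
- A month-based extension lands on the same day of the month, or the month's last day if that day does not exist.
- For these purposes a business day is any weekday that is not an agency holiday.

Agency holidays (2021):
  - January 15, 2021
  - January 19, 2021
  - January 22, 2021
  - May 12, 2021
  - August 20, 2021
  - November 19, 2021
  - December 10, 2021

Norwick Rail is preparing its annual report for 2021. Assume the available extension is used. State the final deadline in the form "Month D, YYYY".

The stated deadline is January 15, 2021.
January 15, 2021 is a listed holiday, so it moves to the preceding business day, January 14, 2021 (Thursday).
Applying the 6 months extension: 6 months after January 14, 2021 is July 14, 2021.
July 14, 2021 falls on a Wednesday, which is a business day, so no adjustment is needed.
The final due date is July 14, 2021.

July 14, 2021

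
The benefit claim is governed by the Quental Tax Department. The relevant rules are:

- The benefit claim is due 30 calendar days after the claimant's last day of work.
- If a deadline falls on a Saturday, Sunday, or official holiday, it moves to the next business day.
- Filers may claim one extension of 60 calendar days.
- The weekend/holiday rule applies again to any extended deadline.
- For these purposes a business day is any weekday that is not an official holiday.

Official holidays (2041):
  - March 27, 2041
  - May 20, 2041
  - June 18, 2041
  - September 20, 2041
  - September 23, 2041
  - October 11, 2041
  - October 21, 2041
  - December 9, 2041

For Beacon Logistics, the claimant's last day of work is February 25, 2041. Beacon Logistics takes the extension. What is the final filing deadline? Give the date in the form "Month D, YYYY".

Adding 30 calendar days to February 25, 2041 gives March 27, 2041.
March 27, 2041 is a listed holiday, so it moves to the next business day, March 28, 2041 (Thursday).
With the 60-day extension, March 28, 2041 becomes May 27, 2041.
May 27, 2041 is a Monday and not a listed holiday, so it stands.
Final deadline: May 27, 2041.

May 27, 2041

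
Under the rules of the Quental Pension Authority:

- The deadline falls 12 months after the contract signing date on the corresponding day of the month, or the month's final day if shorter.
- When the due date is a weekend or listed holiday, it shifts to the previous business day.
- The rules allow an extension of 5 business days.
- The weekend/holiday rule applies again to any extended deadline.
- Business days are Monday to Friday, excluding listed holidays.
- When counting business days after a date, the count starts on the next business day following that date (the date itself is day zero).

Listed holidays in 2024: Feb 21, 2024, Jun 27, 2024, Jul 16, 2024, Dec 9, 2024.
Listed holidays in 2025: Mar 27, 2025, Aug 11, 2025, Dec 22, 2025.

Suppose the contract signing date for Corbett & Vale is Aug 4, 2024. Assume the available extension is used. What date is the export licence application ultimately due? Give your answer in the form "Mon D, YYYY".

Moving 12 months forward from Aug 4, 2024 on the corresponding day gives Aug 4, 2025.
Aug 4, 2025 is a Monday and not a listed holiday, so it stands.
Applying the 5-business-day extension: 5 business days after Aug 4, 2025 is Aug 12, 2025.
Aug 12, 2025 falls on a Tuesday, which is a business day, so no adjustment is needed.
Deadline: Aug 12, 2025.

Aug 12, 2025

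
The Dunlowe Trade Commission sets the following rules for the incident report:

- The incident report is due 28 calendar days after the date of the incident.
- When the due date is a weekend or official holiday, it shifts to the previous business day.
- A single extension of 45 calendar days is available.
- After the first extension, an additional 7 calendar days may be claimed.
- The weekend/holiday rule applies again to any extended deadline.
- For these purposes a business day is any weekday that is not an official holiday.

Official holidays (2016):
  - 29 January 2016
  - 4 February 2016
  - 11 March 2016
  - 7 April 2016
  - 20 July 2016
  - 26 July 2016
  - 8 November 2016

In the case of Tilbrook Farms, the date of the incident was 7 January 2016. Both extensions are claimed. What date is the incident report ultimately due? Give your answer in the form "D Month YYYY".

25 March 2016

From 7 January 2016, 28 calendar days later is 4 February 2016.
4 February 2016 is a listed holiday; the preceding business day is 3 February 2016 (Wednesday).
With the 45-day extension, 3 February 2016 becomes 19 March 2016.
19 March 2016 falls on a Saturday. Rolling to the preceding business day gives 18 March 2016, a Friday.
With the 7-day extension, 18 March 2016 becomes 25 March 2016.
25 March 2016 falls on a Friday, which is a business day, so no adjustment is needed.
Deadline: 25 March 2016.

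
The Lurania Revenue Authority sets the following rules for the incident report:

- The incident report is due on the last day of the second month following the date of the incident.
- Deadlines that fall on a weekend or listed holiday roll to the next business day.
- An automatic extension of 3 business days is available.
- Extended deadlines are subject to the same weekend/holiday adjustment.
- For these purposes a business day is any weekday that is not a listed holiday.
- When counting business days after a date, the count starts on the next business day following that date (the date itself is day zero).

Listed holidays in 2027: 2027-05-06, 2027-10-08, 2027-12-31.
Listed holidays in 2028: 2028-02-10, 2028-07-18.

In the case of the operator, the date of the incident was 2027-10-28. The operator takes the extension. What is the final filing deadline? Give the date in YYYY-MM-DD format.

2028-01-06

2 months after 2027-10-28 is December 2027; that month ends on 2027-12-31.
Because 2027-12-31 is a listed holiday, the deadline becomes 2028-01-03 (Monday).
Applying the 3-business-day extension: 3 business days after 2028-01-03 is 2028-01-06.
2028-01-06 falls on a Thursday, which is a business day, so no adjustment is needed.
Final deadline: 2028-01-06.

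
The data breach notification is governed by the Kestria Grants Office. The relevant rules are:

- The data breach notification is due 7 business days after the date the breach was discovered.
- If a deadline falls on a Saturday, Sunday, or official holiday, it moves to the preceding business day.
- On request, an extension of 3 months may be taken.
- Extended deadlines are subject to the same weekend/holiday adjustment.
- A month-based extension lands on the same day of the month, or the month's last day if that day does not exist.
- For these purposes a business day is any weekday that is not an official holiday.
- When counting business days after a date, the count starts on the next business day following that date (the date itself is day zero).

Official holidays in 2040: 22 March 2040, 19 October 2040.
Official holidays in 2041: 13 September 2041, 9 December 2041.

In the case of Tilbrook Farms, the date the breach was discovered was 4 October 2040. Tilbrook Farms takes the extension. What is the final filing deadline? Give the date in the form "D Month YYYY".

Starting the day after 4 October 2040 and counting 7 business days lands on 15 October 2040.
15 October 2040 is a Monday and not a listed holiday, so it stands.
Add 3 months to 15 October 2040: 15 January 2041.
Since 15 January 2041 is a Tuesday and not a holiday, the date is unchanged.
The final due date is 15 January 2041.

15 January 2041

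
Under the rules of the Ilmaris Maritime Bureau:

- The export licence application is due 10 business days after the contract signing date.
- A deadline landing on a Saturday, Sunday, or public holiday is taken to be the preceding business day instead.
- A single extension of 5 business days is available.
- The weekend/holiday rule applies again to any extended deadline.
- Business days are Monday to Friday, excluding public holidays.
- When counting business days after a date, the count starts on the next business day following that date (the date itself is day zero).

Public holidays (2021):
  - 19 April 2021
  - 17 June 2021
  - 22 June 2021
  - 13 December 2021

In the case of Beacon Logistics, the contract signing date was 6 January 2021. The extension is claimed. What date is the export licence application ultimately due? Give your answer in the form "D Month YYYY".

Starting the day after 6 January 2021 and counting 10 business days lands on 20 January 2021.
20 January 2021 (Wednesday) is already a business day.
Counting 5 further business days from 20 January 2021 reaches 27 January 2021.
27 January 2021 falls on a Wednesday, which is a business day, so no adjustment is needed.
The final due date is 27 January 2021.

27 January 2021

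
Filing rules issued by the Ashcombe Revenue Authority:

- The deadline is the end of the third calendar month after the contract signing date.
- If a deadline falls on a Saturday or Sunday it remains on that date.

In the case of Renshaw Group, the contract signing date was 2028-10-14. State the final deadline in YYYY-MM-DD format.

2029-01-31

The third month after 2028-10-14 is January 2029, whose last day is 2029-01-31.
2029-01-31 falls on a Wednesday. The rules make no weekend/holiday allowance, so it remains 2029-01-31.
The final due date is 2029-01-31.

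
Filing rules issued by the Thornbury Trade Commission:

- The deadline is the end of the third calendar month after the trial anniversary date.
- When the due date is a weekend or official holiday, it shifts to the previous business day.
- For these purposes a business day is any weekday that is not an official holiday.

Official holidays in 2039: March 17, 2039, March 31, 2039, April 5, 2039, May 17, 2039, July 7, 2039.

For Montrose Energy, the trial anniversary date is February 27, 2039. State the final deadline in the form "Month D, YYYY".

May 31, 2039

3 months after February 27, 2039 falls in May 2039; the last day of that month is May 31, 2039.
Since May 31, 2039 is a Tuesday and not a holiday, the date is unchanged.
So the filing is due May 31, 2039.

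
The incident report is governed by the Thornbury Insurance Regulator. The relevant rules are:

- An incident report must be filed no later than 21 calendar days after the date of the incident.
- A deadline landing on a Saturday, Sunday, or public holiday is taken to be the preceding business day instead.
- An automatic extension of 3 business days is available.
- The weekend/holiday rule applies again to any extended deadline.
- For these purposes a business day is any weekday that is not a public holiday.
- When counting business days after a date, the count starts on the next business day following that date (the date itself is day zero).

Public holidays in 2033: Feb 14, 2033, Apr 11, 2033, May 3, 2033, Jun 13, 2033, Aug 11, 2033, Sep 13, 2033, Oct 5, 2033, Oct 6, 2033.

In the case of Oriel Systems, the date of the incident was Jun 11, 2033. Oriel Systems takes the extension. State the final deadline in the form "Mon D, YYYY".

Jul 6, 2033

Trigger date Jun 11, 2033 + 21 calendar days = Jul 2, 2033.
Jul 2, 2033 is a Saturday, so it moves to the preceding business day, Jul 1, 2033 (Friday).
The 3-business-day extension runs from Jul 1, 2033 to Jul 6, 2033.
Jul 6, 2033 (Wednesday) is already a business day.
Final deadline: Jul 6, 2033.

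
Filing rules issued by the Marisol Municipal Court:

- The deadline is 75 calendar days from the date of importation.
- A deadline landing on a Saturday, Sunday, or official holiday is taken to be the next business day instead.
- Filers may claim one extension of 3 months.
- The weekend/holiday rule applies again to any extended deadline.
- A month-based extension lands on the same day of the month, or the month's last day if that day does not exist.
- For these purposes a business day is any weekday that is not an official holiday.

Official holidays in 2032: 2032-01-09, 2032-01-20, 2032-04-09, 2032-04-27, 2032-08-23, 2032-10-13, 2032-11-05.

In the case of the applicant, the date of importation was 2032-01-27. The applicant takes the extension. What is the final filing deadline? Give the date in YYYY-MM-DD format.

2032-07-12

From 2032-01-27, 75 calendar days later is 2032-04-11.
2032-04-11 is a Sunday, so it moves to the next business day, 2032-04-12 (Monday).
Applying the 3 months extension: 3 months after 2032-04-12 is 2032-07-12.
2032-07-12 (Monday) is already a business day.
Final deadline: 2032-07-12.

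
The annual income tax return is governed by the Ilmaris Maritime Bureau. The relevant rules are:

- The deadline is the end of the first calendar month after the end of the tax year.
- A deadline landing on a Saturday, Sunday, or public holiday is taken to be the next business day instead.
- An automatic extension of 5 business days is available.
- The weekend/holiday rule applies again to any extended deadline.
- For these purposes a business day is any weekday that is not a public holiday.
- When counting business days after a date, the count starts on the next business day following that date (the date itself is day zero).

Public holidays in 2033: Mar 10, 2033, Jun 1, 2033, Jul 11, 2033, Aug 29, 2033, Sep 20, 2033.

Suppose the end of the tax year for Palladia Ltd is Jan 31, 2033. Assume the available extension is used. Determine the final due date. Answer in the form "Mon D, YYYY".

Mar 7, 2033

1 month after Jan 31, 2033 falls in February 2033; the last day of that month is Feb 28, 2033.
Feb 28, 2033 is a Monday and not a listed holiday, so it stands.
Applying the 5-business-day extension: 5 business days after Feb 28, 2033 is Mar 7, 2033.
Since Mar 7, 2033 is a Monday and not a holiday, the date is unchanged.
The final due date is Mar 7, 2033.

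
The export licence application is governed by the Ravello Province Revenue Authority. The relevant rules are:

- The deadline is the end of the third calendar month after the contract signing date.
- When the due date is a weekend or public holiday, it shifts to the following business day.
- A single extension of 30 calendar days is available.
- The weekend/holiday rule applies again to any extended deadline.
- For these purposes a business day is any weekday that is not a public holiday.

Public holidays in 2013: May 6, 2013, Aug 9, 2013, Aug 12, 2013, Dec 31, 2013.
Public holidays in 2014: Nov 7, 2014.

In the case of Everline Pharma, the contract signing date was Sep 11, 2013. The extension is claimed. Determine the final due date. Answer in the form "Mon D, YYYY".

Jan 31, 2014

The third month after Sep 11, 2013 is December 2013, whose last day is Dec 31, 2013.
Because Dec 31, 2013 is a listed holiday, the deadline becomes Jan 1, 2014 (Wednesday).
Add the 30 calendar-day extension to Jan 1, 2014: Jan 31, 2014.
Since Jan 31, 2014 is a Friday and not a holiday, the date is unchanged.
So the filing is due Jan 31, 2014.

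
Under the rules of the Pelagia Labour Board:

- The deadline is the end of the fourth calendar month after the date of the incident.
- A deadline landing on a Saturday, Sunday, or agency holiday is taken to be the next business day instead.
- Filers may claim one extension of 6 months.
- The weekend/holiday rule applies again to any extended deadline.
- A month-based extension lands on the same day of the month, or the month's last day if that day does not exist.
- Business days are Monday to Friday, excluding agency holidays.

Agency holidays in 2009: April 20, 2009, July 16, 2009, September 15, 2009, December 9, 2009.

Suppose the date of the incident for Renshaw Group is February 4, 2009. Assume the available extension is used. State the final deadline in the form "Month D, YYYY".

4 months after February 4, 2009 is June 2009; that month ends on June 30, 2009.
June 30, 2009 is a Tuesday and not a listed holiday, so it stands.
Applying the 6 months extension: 6 months after June 30, 2009 is December 30, 2009.
December 30, 2009 falls on a Wednesday, which is a business day, so no adjustment is needed.
Deadline: December 30, 2009.

December 30, 2009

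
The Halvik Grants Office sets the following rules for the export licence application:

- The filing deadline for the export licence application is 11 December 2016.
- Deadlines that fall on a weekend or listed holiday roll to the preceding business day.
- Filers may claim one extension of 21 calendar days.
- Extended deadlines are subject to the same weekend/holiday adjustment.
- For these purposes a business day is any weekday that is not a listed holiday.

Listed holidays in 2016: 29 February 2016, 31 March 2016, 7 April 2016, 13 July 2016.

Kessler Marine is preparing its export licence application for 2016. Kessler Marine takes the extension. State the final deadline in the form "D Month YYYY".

30 December 2016

The statutory due date is 11 December 2016.
11 December 2016 is a Sunday; the preceding business day is 9 December 2016 (Friday).
With the 21-day extension, 9 December 2016 becomes 30 December 2016.
30 December 2016 is a Friday and not a listed holiday, so it stands.
Final deadline: 30 December 2016.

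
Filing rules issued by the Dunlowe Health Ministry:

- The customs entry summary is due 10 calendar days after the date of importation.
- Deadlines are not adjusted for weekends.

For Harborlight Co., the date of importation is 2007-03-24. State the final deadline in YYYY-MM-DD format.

Trigger date 2007-03-24 + 10 calendar days = 2007-04-03.
2007-04-03 is a Tuesday; no weekend or holiday adjustment applies.
So the filing is due 2007-04-03.

2007-04-03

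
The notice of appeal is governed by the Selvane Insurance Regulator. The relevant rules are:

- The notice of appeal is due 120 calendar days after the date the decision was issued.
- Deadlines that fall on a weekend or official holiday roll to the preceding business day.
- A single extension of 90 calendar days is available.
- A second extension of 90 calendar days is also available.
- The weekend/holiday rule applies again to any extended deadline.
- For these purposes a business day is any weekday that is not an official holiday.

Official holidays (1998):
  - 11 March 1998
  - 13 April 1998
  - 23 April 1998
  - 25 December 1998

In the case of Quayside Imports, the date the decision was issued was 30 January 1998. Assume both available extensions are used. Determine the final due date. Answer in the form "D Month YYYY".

From 30 January 1998, 120 calendar days later is 30 May 1998.
30 May 1998 is a Saturday; the preceding business day is 29 May 1998 (Friday).
Add the 90 calendar-day extension to 29 May 1998: 27 August 1998.
27 August 1998 (Thursday) is already a business day.
Add the 90 calendar-day extension to 27 August 1998: 25 November 1998.
25 November 1998 is a Wednesday and not a listed holiday, so it stands.
Final deadline: 25 November 1998.

25 November 1998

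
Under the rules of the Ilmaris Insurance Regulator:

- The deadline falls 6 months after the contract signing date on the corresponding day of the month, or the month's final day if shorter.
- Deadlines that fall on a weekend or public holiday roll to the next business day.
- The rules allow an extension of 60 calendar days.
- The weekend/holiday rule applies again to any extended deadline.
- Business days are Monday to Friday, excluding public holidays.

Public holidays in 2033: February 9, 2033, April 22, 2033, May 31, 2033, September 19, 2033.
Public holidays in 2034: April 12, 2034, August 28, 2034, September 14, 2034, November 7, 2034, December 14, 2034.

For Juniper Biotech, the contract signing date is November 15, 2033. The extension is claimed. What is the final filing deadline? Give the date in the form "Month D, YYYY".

Moving 6 months forward from November 15, 2033 on the corresponding day gives May 15, 2034.
Since May 15, 2034 is a Monday and not a holiday, the date is unchanged.
With the 60-day extension, May 15, 2034 becomes July 14, 2034.
July 14, 2034 is a Friday and not a listed holiday, so it stands.
So the filing is due July 14, 2034.

July 14, 2034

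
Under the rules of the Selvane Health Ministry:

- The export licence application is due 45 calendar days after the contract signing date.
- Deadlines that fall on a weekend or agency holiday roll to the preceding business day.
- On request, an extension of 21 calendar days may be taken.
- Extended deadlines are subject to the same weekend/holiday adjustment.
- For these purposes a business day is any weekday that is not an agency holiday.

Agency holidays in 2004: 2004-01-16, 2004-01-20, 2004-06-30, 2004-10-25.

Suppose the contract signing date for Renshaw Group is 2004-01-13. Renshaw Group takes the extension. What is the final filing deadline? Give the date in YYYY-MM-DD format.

2004-03-19

Adding 45 calendar days to 2004-01-13 gives 2004-02-27.
Since 2004-02-27 is a Friday and not a holiday, the date is unchanged.
The 21-calendar-day extension moves the deadline from 2004-02-27 to 2004-03-19.
2004-03-19 falls on a Friday, which is a business day, so no adjustment is needed.
So the filing is due 2004-03-19.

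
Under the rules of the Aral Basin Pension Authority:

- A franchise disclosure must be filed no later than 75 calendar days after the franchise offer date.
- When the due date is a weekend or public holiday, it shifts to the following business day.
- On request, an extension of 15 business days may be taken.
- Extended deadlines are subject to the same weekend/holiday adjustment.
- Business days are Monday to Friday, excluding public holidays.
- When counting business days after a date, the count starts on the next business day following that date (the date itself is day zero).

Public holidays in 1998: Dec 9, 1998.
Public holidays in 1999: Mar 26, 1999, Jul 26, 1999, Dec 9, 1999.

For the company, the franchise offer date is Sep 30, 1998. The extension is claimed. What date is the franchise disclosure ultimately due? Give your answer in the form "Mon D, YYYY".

Adding 75 calendar days to Sep 30, 1998 gives Dec 14, 1998.
Dec 14, 1998 is a Monday and not a listed holiday, so it stands.
Applying the 15-business-day extension: 15 business days after Dec 14, 1998 is Jan 4, 1999.
Jan 4, 1999 falls on a Monday, which is a business day, so no adjustment is needed.
Deadline: Jan 4, 1999.

Jan 4, 1999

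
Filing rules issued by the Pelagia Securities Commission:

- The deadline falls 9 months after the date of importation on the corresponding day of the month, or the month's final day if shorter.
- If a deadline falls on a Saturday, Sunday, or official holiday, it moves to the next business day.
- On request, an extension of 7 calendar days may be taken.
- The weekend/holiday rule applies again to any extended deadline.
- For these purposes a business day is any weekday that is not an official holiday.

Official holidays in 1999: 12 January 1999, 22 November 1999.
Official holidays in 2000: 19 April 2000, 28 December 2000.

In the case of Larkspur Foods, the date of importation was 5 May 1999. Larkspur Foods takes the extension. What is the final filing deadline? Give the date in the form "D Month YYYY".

9 months from 5 May 1999 is 5 February 2000.
Because 5 February 2000 is a Saturday, the deadline becomes 7 February 2000 (Monday).
With the 7-day extension, 7 February 2000 becomes 14 February 2000.
14 February 2000 is a Monday and not a listed holiday, so it stands.
So the filing is due 14 February 2000.

14 February 2000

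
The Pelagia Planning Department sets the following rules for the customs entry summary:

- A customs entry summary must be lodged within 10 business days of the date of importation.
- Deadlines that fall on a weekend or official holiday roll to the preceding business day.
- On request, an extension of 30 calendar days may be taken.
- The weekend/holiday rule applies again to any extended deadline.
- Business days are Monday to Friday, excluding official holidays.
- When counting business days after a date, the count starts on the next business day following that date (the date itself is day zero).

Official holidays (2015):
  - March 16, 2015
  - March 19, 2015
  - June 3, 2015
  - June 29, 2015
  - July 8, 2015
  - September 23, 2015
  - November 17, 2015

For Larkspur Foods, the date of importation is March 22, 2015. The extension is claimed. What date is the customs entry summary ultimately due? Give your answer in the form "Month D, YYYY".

Counting 10 business days after March 22, 2015 (skipping weekends and listed holidays) reaches April 3, 2015.
April 3, 2015 (Friday) is already a business day.
Applying the 30-calendar-day extension: April 3, 2015 + 30 days = May 3, 2015.
Because May 3, 2015 is a Sunday, the deadline becomes May 1, 2015 (Friday).
Deadline: May 1, 2015.

May 1, 2015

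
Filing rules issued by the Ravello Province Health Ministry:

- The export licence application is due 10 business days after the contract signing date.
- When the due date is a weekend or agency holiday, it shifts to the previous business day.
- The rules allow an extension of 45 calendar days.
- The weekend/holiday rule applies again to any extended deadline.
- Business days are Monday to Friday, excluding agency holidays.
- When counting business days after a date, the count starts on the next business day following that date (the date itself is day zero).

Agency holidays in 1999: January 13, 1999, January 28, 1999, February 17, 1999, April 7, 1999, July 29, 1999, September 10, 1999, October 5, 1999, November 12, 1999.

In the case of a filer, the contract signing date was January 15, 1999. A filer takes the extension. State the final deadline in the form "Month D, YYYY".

March 18, 1999

Starting the day after January 15, 1999 and counting 10 business days lands on February 1, 1999.
February 1, 1999 (Monday) is already a business day.
The 45-calendar-day extension moves the deadline from February 1, 1999 to March 18, 1999.
Since March 18, 1999 is a Thursday and not a holiday, the date is unchanged.
Final deadline: March 18, 1999.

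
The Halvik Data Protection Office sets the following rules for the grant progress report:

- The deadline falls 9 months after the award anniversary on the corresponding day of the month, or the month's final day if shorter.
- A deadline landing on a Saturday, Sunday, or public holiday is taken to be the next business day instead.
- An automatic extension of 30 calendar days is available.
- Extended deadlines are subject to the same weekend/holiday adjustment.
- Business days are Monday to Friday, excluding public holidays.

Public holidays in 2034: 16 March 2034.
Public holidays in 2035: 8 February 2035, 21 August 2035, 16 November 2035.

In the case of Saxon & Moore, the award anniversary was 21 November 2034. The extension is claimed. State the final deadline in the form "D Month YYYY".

21 September 2035

Moving 9 months forward from 21 November 2034 on the corresponding day gives 21 August 2035.
Because 21 August 2035 is a listed holiday, the deadline becomes 22 August 2035 (Wednesday).
Applying the 30-calendar-day extension: 22 August 2035 + 30 days = 21 September 2035.
21 September 2035 (Friday) is already a business day.
So the filing is due 21 September 2035.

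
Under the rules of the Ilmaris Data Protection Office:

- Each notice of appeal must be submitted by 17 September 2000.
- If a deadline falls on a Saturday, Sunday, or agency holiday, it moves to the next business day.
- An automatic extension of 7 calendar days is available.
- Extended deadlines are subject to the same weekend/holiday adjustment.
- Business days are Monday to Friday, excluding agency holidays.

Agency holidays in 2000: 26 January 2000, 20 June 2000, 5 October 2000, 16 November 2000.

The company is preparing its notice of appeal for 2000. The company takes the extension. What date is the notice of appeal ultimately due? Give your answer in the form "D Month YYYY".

25 September 2000

The stated deadline is 17 September 2000.
17 September 2000 is a Sunday; the next business day is 18 September 2000 (Monday).
The 7-calendar-day extension moves the deadline from 18 September 2000 to 25 September 2000.
25 September 2000 is a Monday and not a listed holiday, so it stands.
The final due date is 25 September 2000.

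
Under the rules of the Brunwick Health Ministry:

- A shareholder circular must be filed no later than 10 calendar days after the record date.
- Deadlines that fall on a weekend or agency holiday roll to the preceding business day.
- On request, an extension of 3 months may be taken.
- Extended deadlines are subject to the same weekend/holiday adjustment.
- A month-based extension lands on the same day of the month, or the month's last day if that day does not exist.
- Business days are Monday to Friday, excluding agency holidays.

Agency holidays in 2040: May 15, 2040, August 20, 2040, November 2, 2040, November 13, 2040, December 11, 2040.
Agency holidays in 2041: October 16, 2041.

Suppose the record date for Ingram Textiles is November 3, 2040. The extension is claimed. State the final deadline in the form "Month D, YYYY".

February 12, 2041

Trigger date November 3, 2040 + 10 calendar days = November 13, 2040.
November 13, 2040 is a listed holiday, so it moves to the preceding business day, November 12, 2040 (Monday).
Add 3 months to November 12, 2040: February 12, 2041.
February 12, 2041 falls on a Tuesday, which is a business day, so no adjustment is needed.
Final deadline: February 12, 2041.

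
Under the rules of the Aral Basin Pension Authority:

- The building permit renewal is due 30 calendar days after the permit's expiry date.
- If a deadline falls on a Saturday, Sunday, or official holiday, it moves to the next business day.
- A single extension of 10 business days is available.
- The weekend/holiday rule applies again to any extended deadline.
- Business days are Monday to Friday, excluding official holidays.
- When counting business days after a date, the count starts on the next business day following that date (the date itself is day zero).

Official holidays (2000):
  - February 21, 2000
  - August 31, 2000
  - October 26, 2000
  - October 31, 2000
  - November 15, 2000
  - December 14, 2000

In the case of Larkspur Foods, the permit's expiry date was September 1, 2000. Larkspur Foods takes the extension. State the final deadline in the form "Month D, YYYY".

Trigger date September 1, 2000 + 30 calendar days = October 1, 2000.
October 1, 2000 falls on a Sunday. Rolling to the next business day gives October 2, 2000, a Monday.
Counting 10 further business days from October 2, 2000 reaches October 16, 2000.
Since October 16, 2000 is a Monday and not a holiday, the date is unchanged.
So the filing is due October 16, 2000.

October 16, 2000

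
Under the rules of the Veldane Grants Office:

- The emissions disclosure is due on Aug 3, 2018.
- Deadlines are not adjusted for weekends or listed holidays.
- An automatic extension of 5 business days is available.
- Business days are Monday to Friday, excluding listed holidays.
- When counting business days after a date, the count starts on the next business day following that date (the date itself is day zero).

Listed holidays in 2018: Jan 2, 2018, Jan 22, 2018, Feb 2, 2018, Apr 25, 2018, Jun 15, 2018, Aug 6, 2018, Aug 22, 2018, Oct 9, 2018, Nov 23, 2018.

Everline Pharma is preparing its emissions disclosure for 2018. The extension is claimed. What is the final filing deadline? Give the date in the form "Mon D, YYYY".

Aug 13, 2018

The statutory due date is Aug 3, 2018.
No adjustment is made for weekends or holidays, so Aug 3, 2018 stands.
Counting 5 further business days from Aug 3, 2018 reaches Aug 13, 2018.
Aug 13, 2018 is a Monday; no weekend or holiday adjustment applies.
Final deadline: Aug 13, 2018.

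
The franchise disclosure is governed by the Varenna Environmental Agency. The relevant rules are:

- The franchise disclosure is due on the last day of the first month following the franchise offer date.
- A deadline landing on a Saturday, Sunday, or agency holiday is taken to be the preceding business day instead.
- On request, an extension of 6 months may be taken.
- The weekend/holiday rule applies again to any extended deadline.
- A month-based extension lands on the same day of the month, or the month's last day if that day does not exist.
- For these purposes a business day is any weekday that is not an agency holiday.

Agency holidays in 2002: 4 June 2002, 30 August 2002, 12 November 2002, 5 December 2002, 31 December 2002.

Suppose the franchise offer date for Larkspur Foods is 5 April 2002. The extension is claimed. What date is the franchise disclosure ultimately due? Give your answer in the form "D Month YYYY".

1 month after 5 April 2002 is May 2002; that month ends on 31 May 2002.
31 May 2002 falls on a Friday, which is a business day, so no adjustment is needed.
The 6 months extension carries 31 May 2002 to 30 November 2002 (day 31 does not exist in November, so the month's last day is used).
Because 30 November 2002 is a Saturday, the deadline becomes 29 November 2002 (Friday).
The final due date is 29 November 2002.

29 November 2002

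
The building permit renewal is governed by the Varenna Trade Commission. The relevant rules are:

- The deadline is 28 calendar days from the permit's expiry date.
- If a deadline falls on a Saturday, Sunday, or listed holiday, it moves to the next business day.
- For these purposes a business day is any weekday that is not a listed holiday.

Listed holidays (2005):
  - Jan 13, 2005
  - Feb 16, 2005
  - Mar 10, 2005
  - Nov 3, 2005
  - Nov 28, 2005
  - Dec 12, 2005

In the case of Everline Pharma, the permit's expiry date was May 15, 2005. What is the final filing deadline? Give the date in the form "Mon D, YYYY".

From May 15, 2005, 28 calendar days later is Jun 12, 2005.
Jun 12, 2005 is a Sunday, so it moves to the next business day, Jun 13, 2005 (Monday).
So the filing is due Jun 13, 2005.

Jun 13, 2005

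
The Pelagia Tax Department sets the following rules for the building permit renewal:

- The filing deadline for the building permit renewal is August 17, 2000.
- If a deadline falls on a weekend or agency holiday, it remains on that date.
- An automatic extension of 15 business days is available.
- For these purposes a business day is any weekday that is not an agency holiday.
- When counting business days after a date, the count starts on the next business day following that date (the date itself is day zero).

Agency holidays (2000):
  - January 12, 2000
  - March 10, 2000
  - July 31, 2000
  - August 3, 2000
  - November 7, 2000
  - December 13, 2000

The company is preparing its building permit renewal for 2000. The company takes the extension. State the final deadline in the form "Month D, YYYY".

September 7, 2000

The statutory due date is August 17, 2000.
No adjustment is made for weekends or holidays, so August 17, 2000 stands.
The 15-business-day extension runs from August 17, 2000 to September 7, 2000.
No adjustment is made for weekends or holidays, so September 7, 2000 stands.
Final deadline: September 7, 2000.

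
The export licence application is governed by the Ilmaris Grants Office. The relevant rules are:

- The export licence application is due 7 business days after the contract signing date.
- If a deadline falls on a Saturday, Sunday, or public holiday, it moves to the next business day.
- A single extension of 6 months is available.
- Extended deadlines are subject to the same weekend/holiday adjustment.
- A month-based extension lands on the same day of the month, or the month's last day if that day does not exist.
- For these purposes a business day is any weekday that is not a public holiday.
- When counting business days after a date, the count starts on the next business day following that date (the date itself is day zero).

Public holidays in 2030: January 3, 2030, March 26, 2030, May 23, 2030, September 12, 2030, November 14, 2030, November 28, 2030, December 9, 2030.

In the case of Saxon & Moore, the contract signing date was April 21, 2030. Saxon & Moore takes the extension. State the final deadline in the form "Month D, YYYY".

Counting 7 business days after April 21, 2030 (skipping weekends and listed holidays) reaches April 30, 2030.
Since April 30, 2030 is a Tuesday and not a holiday, the date is unchanged.
The 6 months extension carries April 30, 2030 to October 30, 2030.
October 30, 2030 falls on a Wednesday, which is a business day, so no adjustment is needed.
Final deadline: October 30, 2030.

October 30, 2030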